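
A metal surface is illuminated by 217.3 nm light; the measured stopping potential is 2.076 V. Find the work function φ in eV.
3.63 eV

The stopping potential gives the maximum kinetic energy: KE_max = eV_s = 2.076 eV

From Einstein's photoelectric equation: KE_max = hc/λ - φ
Rearranging: φ = hc/λ - KE_max

Calculate photon energy:
E_photon = hc/λ = (6.626×10⁻³⁴ J·s)(3×10⁸ m/s) / (217.3×10⁻⁹ m) = 5.7057 eV

Therefore:
φ = 5.7057 - 2.076 = 3.63 eV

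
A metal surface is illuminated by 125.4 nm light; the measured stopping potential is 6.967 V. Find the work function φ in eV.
2.92 eV

The stopping potential gives the maximum kinetic energy: KE_max = eV_s = 6.967 eV

From Einstein's photoelectric equation: KE_max = hc/λ - φ
Rearranging: φ = hc/λ - KE_max

Calculate photon energy:
E_photon = hc/λ = (6.626×10⁻³⁴ J·s)(3×10⁸ m/s) / (125.4×10⁻⁹ m) = 9.8871 eV

Therefore:
φ = 9.8871 - 6.967 = 2.92 eV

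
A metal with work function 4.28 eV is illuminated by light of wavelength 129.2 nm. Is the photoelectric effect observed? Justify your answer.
Yes

For photoemission, the photon energy must exceed the work function.

Photon energy: E = hc/λ = 9.5963 eV
Work function: φ = 4.28 eV

Since E_photon (9.5963 eV) > φ (4.28 eV), photoemission WILL occur.
The threshold wavelength is λ₀ = hc/φ = 289.7 nm.
Since 129.2 nm < 289.7 nm, the light has sufficient energy.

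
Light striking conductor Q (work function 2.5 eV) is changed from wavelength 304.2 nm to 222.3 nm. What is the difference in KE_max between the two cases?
1.5016 eV

Using Einstein's equation: KE_max = hc/λ - φ

For λ₁ = 304.2 nm:
KE₁ = hc/λ₁ - φ = 4.0757 - 2.5 = 1.5757 eV

For λ₂ = 222.3 nm:
KE₂ = hc/λ₂ - φ = 5.5773 - 2.5 = 3.0773 eV

Change in KE:
ΔKE = KE₂ - KE₁ = 3.0773 - 1.5757 = 1.5016 eV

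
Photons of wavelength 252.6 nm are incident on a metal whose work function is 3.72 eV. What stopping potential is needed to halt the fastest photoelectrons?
1.1883 V

The stopping potential V_s satisfies: eV_s = KE_max

First, find KE_max using Einstein's equation:
E_photon = hc/λ = 4.9083 eV
KE_max = E_photon - φ = 4.9083 - 3.72 = 1.1883 eV

Since eV_s = KE_max:
V_s = KE_max/e = 1.1883 V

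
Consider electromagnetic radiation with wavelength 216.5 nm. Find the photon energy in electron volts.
5.7268 eV

Using E = hf = hc/λ:

E = hc/λ = (6.626×10⁻³⁴ J·s)(3×10⁸ m/s) / (216.5×10⁻⁹ m)
E = 5.7268 eV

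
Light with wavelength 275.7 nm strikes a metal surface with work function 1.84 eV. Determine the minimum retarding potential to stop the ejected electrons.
2.6571 V

The stopping potential V_s satisfies: eV_s = KE_max

First, find KE_max using Einstein's equation:
E_photon = hc/λ = 4.4971 eV
KE_max = E_photon - φ = 4.4971 - 1.84 = 2.6571 eV

Since eV_s = KE_max:
V_s = KE_max/e = 2.6571 V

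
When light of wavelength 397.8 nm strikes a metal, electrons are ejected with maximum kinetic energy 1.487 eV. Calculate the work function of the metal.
1.63 eV

From Einstein's photoelectric equation: KE_max = hf - φ = hc/λ - φ

Rearranging for φ:
φ = hc/λ - KE_max

Calculate photon energy:
E_photon = hc/λ = 3.1167 eV

Therefore:
φ = 3.1167 - 1.487 = 1.63 eV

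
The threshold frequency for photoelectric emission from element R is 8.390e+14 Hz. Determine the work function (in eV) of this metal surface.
3.47 eV

At the threshold frequency, photon energy equals work function:
φ = hf₀

Calculating:
φ = (6.626×10⁻³⁴ J·s)(8.390e+14 Hz)
φ = 3.47 eV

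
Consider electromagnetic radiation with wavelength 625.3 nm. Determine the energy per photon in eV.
1.9828 eV

Using E = hf = hc/λ:

E = hc/λ = (6.626×10⁻³⁴ J·s)(3×10⁸ m/s) / (625.3×10⁻⁹ m)
E = 1.9828 eV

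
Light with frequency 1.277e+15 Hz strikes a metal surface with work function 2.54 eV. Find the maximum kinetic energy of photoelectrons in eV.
2.7412 eV

Using Einstein's photoelectric equation: KE_max = hf - φ

First, calculate the photon energy:
E_photon = hf = (6.626×10⁻³⁴ J·s)(1.277e+15 Hz)
E_photon = 5.2812 eV

Then, the maximum kinetic energy:
KE_max = E_photon - φ = 5.2812 eV - 2.54 eV = 2.7412 eV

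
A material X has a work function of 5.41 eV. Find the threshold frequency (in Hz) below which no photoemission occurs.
1.3081e+15 Hz

The threshold frequency is when the photon energy equals the work function:
hf₀ = φ

Solving for f₀:
f₀ = φ/h = (5.41 eV × 1.602×10⁻¹⁹ J/eV) / (6.626×10⁻³⁴ J·s)
f₀ = 1.3081e+15 Hz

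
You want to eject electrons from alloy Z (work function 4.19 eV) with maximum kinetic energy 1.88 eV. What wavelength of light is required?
204.26 nm

From Einstein's equation: KE_max = hc/λ - φ

Rearranging for λ:
hc/λ = KE_max + φ
λ = hc/(KE_max + φ)

Required photon energy:
E_photon = KE_max + φ = 1.88 + 4.19 = 6.07 eV

Required wavelength:
λ = hc/E_photon = (6.626×10⁻³⁴)(3×10⁸) / (6.07 × 1.602×10⁻¹⁹)
λ = 204.26 nm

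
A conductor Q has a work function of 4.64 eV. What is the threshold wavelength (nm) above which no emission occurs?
267.21 nm

The threshold wavelength is when the photon energy equals the work function:
hc/λ₀ = φ

Solving for λ₀:
λ₀ = hc/φ = (6.626×10⁻³⁴ J·s)(3×10⁸ m/s) / (4.64 eV × 1.602×10⁻¹⁹ J/eV)
λ₀ = 267.21 nm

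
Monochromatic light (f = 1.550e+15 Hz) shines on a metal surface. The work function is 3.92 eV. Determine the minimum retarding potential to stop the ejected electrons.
2.4903 V

The stopping potential V_s satisfies: eV_s = KE_max

First, find KE_max using Einstein's equation:
E_photon = hf = (6.626×10⁻³⁴ J·s)(1.550e+15 Hz) = 6.4103 eV
KE_max = E_photon - φ = 6.4103 - 3.92 = 2.4903 eV

Since eV_s = KE_max:
V_s = KE_max/e = 2.4903 V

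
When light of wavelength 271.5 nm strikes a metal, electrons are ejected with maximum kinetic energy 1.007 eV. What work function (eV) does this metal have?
3.56 eV

From Einstein's photoelectric equation: KE_max = hf - φ = hc/λ - φ

Rearranging for φ:
φ = hc/λ - KE_max

Calculate photon energy:
E_photon = hc/λ = 4.5666 eV

Therefore:
φ = 4.5666 - 1.007 = 3.56 eV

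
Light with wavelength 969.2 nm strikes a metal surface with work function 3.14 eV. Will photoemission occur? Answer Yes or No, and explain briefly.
No

For photoemission, the photon energy must exceed the work function.

Photon energy: E = hc/λ = 1.2792 eV
Work function: φ = 3.14 eV

Since E_photon (1.2792 eV) < φ (3.14 eV), photoemission will NOT occur.
The threshold wavelength is λ₀ = hc/φ = 394.9 nm.
Since 969.2 nm > 394.9 nm, the photons lack sufficient energy.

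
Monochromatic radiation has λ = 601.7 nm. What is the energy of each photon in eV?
2.0606 eV

Using E = hf = hc/λ:

E = hc/λ = (6.626×10⁻³⁴ J·s)(3×10⁸ m/s) / (601.7×10⁻⁹ m)
E = 2.0606 eV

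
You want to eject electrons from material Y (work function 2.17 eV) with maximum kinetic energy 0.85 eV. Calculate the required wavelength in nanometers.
410.54 nm

From Einstein's equation: KE_max = hc/λ - φ

Rearranging for λ:
hc/λ = KE_max + φ
λ = hc/(KE_max + φ)

Required photon energy:
E_photon = KE_max + φ = 0.85 + 2.17 = 3.02 eV

Required wavelength:
λ = hc/E_photon = (6.626×10⁻³⁴)(3×10⁸) / (3.02 × 1.602×10⁻¹⁹)
λ = 410.54 nm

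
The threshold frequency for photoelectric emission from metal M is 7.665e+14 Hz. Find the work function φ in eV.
3.17 eV

At the threshold frequency, photon energy equals work function:
φ = hf₀

Calculating:
φ = (6.626×10⁻³⁴ J·s)(7.665e+14 Hz)
φ = 3.17 eV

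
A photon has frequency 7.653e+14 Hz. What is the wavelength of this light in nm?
391.73 nm

Using the wave equation: c = fλ

Solving for wavelength:
λ = c/f = (3×10⁸ m/s) / (7.653e+14 Hz)
λ = 391.73 nm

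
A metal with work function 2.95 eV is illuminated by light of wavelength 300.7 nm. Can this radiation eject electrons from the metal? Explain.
Yes

For photoemission, the photon energy must exceed the work function.

Photon energy: E = hc/λ = 4.1232 eV
Work function: φ = 2.95 eV

Since E_photon (4.1232 eV) > φ (2.95 eV), photoemission WILL occur.
The threshold wavelength is λ₀ = hc/φ = 420.3 nm.
Since 300.7 nm < 420.3 nm, the light has sufficient energy.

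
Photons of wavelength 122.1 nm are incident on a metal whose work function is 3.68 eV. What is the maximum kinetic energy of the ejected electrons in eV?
6.4743 eV

Using Einstein's photoelectric equation: KE_max = hf - φ = hc/λ - φ

First, calculate the photon energy:
E_photon = hc/λ = (6.626×10⁻³⁴ J·s)(3×10⁸ m/s) / (122.1×10⁻⁹ m)
E_photon = 10.1543 eV

Then, the maximum kinetic energy:
KE_max = E_photon - φ = 10.1543 eV - 3.68 eV = 6.4743 eV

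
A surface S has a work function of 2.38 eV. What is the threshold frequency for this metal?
5.7548e+14 Hz

The threshold frequency is when the photon energy equals the work function:
hf₀ = φ

Solving for f₀:
f₀ = φ/h = (2.38 eV × 1.602×10⁻¹⁹ J/eV) / (6.626×10⁻³⁴ J·s)
f₀ = 5.7548e+14 Hz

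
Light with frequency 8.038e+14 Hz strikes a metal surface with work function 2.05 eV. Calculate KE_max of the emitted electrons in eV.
1.2742 eV

Using Einstein's photoelectric equation: KE_max = hf - φ

First, calculate the photon energy:
E_photon = hf = (6.626×10⁻³⁴ J·s)(8.038e+14 Hz)
E_photon = 3.3242 eV

Then, the maximum kinetic energy:
KE_max = E_photon - φ = 3.3242 eV - 2.05 eV = 1.2742 eV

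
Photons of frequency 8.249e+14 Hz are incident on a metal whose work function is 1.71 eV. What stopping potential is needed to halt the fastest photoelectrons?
1.7015 V

The stopping potential V_s satisfies: eV_s = KE_max

First, find KE_max using Einstein's equation:
E_photon = hf = (6.626×10⁻³⁴ J·s)(8.249e+14 Hz) = 3.4115 eV
KE_max = E_photon - φ = 3.4115 - 1.71 = 1.7015 eV

Since eV_s = KE_max:
V_s = KE_max/e = 1.7015 V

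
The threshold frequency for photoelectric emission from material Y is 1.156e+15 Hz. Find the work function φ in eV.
4.78 eV

At the threshold frequency, photon energy equals work function:
φ = hf₀

Calculating:
φ = (6.626×10⁻³⁴ J·s)(1.156e+15 Hz)
φ = 4.78 eV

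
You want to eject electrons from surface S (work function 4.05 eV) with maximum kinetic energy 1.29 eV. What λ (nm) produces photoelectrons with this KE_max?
232.18 nm

From Einstein's equation: KE_max = hc/λ - φ

Rearranging for λ:
hc/λ = KE_max + φ
λ = hc/(KE_max + φ)

Required photon energy:
E_photon = KE_max + φ = 1.29 + 4.05 = 5.34 eV

Required wavelength:
λ = hc/E_photon = (6.626×10⁻³⁴)(3×10⁸) / (5.34 × 1.602×10⁻¹⁹)
λ = 232.18 nm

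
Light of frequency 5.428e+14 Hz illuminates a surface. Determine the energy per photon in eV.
2.2448 eV

Using E = hf:

E = hf = (6.626×10⁻³⁴ J·s)(5.428e+14 Hz)
E = 2.2448 eV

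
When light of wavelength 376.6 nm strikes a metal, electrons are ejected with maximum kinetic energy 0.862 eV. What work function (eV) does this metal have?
2.43 eV

From Einstein's photoelectric equation: KE_max = hf - φ = hc/λ - φ

Rearranging for φ:
φ = hc/λ - KE_max

Calculate photon energy:
E_photon = hc/λ = 3.2922 eV

Therefore:
φ = 3.2922 - 0.862 = 2.43 eV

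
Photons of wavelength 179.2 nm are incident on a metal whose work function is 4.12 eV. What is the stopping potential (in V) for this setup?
2.7988 V

The stopping potential V_s satisfies: eV_s = KE_max

First, find KE_max using Einstein's equation:
E_photon = hc/λ = 6.9188 eV
KE_max = E_photon - φ = 6.9188 - 4.12 = 2.7988 eV

Since eV_s = KE_max:
V_s = KE_max/e = 2.7988 V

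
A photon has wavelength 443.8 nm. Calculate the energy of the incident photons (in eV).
2.7937 eV

Using E = hf = hc/λ:

E = hc/λ = (6.626×10⁻³⁴ J·s)(3×10⁸ m/s) / (443.8×10⁻⁹ m)
E = 2.7937 eV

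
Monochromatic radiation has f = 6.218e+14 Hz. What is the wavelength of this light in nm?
482.14 nm

Using the wave equation: c = fλ

Solving for wavelength:
λ = c/f = (3×10⁸ m/s) / (6.218e+14 Hz)
λ = 482.14 nm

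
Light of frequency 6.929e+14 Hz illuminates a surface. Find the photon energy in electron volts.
2.8656 eV

Using E = hf:

E = hf = (6.626×10⁻³⁴ J·s)(6.929e+14 Hz)
E = 2.8656 eV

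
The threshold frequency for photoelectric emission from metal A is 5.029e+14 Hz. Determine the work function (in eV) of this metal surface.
2.08 eV

At the threshold frequency, photon energy equals work function:
φ = hf₀

Calculating:
φ = (6.626×10⁻³⁴ J·s)(5.029e+14 Hz)
φ = 2.08 eV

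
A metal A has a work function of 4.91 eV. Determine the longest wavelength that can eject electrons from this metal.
252.51 nm

The threshold wavelength is when the photon energy equals the work function:
hc/λ₀ = φ

Solving for λ₀:
λ₀ = hc/φ = (6.626×10⁻³⁴ J·s)(3×10⁸ m/s) / (4.91 eV × 1.602×10⁻¹⁹ J/eV)
λ₀ = 252.51 nm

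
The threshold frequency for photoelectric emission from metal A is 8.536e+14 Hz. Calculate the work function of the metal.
3.53 eV

At the threshold frequency, photon energy equals work function:
φ = hf₀

Calculating:
φ = (6.626×10⁻³⁴ J·s)(8.536e+14 Hz)
φ = 3.53 eV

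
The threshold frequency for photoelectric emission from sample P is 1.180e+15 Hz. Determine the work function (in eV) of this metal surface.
4.88 eV

At the threshold frequency, photon energy equals work function:
φ = hf₀

Calculating:
φ = (6.626×10⁻³⁴ J·s)(1.180e+15 Hz)
φ = 4.88 eV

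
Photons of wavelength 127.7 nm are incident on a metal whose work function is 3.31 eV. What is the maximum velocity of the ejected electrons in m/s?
1.5003e+06 m/s

First, find the maximum kinetic energy:
E_photon = hc/λ = 9.7090 eV
KE_max = E_photon - φ = 9.7090 - 3.31 = 6.3990 eV

Convert to Joules: KE_max = 6.3990 × 1.602×10⁻¹⁹ J = 1.0252e-18 J

Then use KE = ½mv² to find velocity:
v = √(2·KE/m) = √(2 × 1.0252e-18 J / 9.109e-31 kg)
v = 1.5003e+06 m/s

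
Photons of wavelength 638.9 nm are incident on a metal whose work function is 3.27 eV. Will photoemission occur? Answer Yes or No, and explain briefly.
No

For photoemission, the photon energy must exceed the work function.

Photon energy: E = hc/λ = 1.9406 eV
Work function: φ = 3.27 eV

Since E_photon (1.9406 eV) < φ (3.27 eV), photoemission will NOT occur.
The threshold wavelength is λ₀ = hc/φ = 379.2 nm.
Since 638.9 nm > 379.2 nm, the photons lack sufficient energy.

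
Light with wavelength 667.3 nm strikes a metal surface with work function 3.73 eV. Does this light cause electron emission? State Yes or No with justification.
No

For photoemission, the photon energy must exceed the work function.

Photon energy: E = hc/λ = 1.8580 eV
Work function: φ = 3.73 eV

Since E_photon (1.8580 eV) < φ (3.73 eV), photoemission will NOT occur.
The threshold wavelength is λ₀ = hc/φ = 332.4 nm.
Since 667.3 nm > 332.4 nm, the photons lack sufficient energy.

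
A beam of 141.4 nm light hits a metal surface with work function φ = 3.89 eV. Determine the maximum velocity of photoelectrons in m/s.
1.3100e+06 m/s

First, find the maximum kinetic energy:
E_photon = hc/λ = 8.7683 eV
KE_max = E_photon - φ = 8.7683 - 3.89 = 4.8783 eV

Convert to Joules: KE_max = 4.8783 × 1.602×10⁻¹⁹ J = 7.8159e-19 J

Then use KE = ½mv² to find velocity:
v = √(2·KE/m) = √(2 × 7.8159e-19 J / 9.109e-31 kg)
v = 1.3100e+06 m/s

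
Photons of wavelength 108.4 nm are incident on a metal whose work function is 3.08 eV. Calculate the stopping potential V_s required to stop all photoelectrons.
8.3577 V

The stopping potential V_s satisfies: eV_s = KE_max

First, find KE_max using Einstein's equation:
E_photon = hc/λ = 11.4377 eV
KE_max = E_photon - φ = 11.4377 - 3.08 = 8.3577 eV

Since eV_s = KE_max:
V_s = KE_max/e = 8.3577 V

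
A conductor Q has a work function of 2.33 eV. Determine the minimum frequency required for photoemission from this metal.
5.6339e+14 Hz

The threshold frequency is when the photon energy equals the work function:
hf₀ = φ

Solving for f₀:
f₀ = φ/h = (2.33 eV × 1.602×10⁻¹⁹ J/eV) / (6.626×10⁻³⁴ J·s)
f₀ = 5.6339e+14 Hz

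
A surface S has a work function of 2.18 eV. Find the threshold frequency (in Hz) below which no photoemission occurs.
5.2712e+14 Hz

The threshold frequency is when the photon energy equals the work function:
hf₀ = φ

Solving for f₀:
f₀ = φ/h = (2.18 eV × 1.602×10⁻¹⁹ J/eV) / (6.626×10⁻³⁴ J·s)
f₀ = 5.2712e+14 Hz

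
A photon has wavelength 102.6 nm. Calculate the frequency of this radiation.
2.9220e+15 Hz

Using the wave equation: c = fλ

Solving for frequency:
f = c/λ = (3×10⁸ m/s) / (102.6×10⁻⁹ m)
f = 2.9220e+15 Hz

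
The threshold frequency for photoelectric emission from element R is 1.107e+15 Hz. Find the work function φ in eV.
4.58 eV

At the threshold frequency, photon energy equals work function:
φ = hf₀

Calculating:
φ = (6.626×10⁻³⁴ J·s)(1.107e+15 Hz)
φ = 4.58 eV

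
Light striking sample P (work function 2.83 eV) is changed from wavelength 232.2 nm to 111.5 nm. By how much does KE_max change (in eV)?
5.7801 eV

Using Einstein's equation: KE_max = hc/λ - φ

For λ₁ = 232.2 nm:
KE₁ = hc/λ₁ - φ = 5.3395 - 2.83 = 2.5095 eV

For λ₂ = 111.5 nm:
KE₂ = hc/λ₂ - φ = 11.1197 - 2.83 = 8.2897 eV

Change in KE:
ΔKE = KE₂ - KE₁ = 8.2897 - 2.5095 = 5.7801 eV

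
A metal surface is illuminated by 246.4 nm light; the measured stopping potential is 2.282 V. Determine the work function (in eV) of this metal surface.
2.75 eV

The stopping potential gives the maximum kinetic energy: KE_max = eV_s = 2.282 eV

From Einstein's photoelectric equation: KE_max = hc/λ - φ
Rearranging: φ = hc/λ - KE_max

Calculate photon energy:
E_photon = hc/λ = (6.626×10⁻³⁴ J·s)(3×10⁸ m/s) / (246.4×10⁻⁹ m) = 5.0318 eV

Therefore:
φ = 5.0318 - 2.282 = 2.75 eV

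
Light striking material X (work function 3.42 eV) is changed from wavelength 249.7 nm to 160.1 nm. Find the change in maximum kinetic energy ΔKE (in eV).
2.7788 eV

Using Einstein's equation: KE_max = hc/λ - φ

For λ₁ = 249.7 nm:
KE₁ = hc/λ₁ - φ = 4.9653 - 3.42 = 1.5453 eV

For λ₂ = 160.1 nm:
KE₂ = hc/λ₂ - φ = 7.7442 - 3.42 = 4.3242 eV

Change in KE:
ΔKE = KE₂ - KE₁ = 4.3242 - 1.5453 = 2.7788 eV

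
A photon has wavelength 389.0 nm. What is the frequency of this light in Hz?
7.7067e+14 Hz

Using the wave equation: c = fλ

Solving for frequency:
f = c/λ = (3×10⁸ m/s) / (389.0×10⁻⁹ m)
f = 7.7067e+14 Hz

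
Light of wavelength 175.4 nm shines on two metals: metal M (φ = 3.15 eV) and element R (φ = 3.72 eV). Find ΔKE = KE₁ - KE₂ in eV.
0.5700 eV

Using KE_max = hc/λ - φ for each metal:

Photon energy: E = hc/λ = 7.0687 eV

For metal M (φ₁ = 3.15 eV):
KE₁ = E - φ₁ = 7.0687 - 3.15 = 3.9187 eV

For element R (φ₂ = 3.72 eV):
KE₂ = E - φ₂ = 7.0687 - 3.72 = 3.3487 eV

Difference:
ΔKE = KE₁ - KE₂ = 3.9187 - 3.3487 = 0.5700 eV

Note: The difference equals the difference in work functions: 3.72 - 3.15 = 0.57 eV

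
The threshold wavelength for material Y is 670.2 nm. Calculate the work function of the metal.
1.85 eV

At the threshold wavelength, photon energy equals work function:
φ = hc/λ₀

Calculating:
φ = (6.626×10⁻³⁴ J·s)(3×10⁸ m/s) / (670.2×10⁻⁹ m)
φ = 1.85 eV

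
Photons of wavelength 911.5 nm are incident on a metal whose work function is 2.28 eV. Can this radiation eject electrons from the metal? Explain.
No

For photoemission, the photon energy must exceed the work function.

Photon energy: E = hc/λ = 1.3602 eV
Work function: φ = 2.28 eV

Since E_photon (1.3602 eV) < φ (2.28 eV), photoemission will NOT occur.
The threshold wavelength is λ₀ = hc/φ = 543.8 nm.
Since 911.5 nm > 543.8 nm, the photons lack sufficient energy.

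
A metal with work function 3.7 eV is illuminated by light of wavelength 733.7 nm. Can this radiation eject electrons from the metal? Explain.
No

For photoemission, the photon energy must exceed the work function.

Photon energy: E = hc/λ = 1.6898 eV
Work function: φ = 3.7 eV

Since E_photon (1.6898 eV) < φ (3.7 eV), photoemission will NOT occur.
The threshold wavelength is λ₀ = hc/φ = 335.1 nm.
Since 733.7 nm > 335.1 nm, the photons lack sufficient energy.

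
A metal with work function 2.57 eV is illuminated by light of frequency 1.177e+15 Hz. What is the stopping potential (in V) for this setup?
2.2977 V

The stopping potential V_s satisfies: eV_s = KE_max

First, find KE_max using Einstein's equation:
E_photon = hf = (6.626×10⁻³⁴ J·s)(1.177e+15 Hz) = 4.8677 eV
KE_max = E_photon - φ = 4.8677 - 2.57 = 2.2977 eV

Since eV_s = KE_max:
V_s = KE_max/e = 2.2977 V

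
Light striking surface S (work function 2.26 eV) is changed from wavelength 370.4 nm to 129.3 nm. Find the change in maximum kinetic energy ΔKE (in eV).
6.2416 eV

Using Einstein's equation: KE_max = hc/λ - φ

For λ₁ = 370.4 nm:
KE₁ = hc/λ₁ - φ = 3.3473 - 2.26 = 1.0873 eV

For λ₂ = 129.3 nm:
KE₂ = hc/λ₂ - φ = 9.5889 - 2.26 = 7.3289 eV

Change in KE:
ΔKE = KE₂ - KE₁ = 7.3289 - 1.0873 = 6.2416 eV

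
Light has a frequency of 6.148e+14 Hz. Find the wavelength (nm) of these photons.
487.63 nm

Using the wave equation: c = fλ

Solving for wavelength:
λ = c/f = (3×10⁸ m/s) / (6.148e+14 Hz)
λ = 487.63 nm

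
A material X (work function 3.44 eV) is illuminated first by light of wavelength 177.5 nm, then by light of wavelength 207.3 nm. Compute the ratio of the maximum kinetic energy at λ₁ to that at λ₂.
1.3952

Using Einstein's equation: KE_max = hc/λ - φ

For λ₁ = 177.5 nm:
E₁ = hc/λ₁ = 6.9850 eV
KE₁ = E₁ - φ = 6.9850 - 3.44 = 3.5450 eV

For λ₂ = 207.3 nm:
E₂ = hc/λ₂ = 5.9809 eV
KE₂ = E₂ - φ = 5.9809 - 3.44 = 2.5409 eV

Ratio: KE₁/KE₂ = 3.5450/2.5409 = 1.3952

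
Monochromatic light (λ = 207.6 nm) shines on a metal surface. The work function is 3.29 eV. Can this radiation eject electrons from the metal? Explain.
Yes

For photoemission, the photon energy must exceed the work function.

Photon energy: E = hc/λ = 5.9723 eV
Work function: φ = 3.29 eV

Since E_photon (5.9723 eV) > φ (3.29 eV), photoemission WILL occur.
The threshold wavelength is λ₀ = hc/φ = 376.9 nm.
Since 207.6 nm < 376.9 nm, the light has sufficient energy.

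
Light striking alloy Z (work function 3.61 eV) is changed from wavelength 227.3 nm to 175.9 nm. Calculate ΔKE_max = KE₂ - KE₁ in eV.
1.5939 eV

Using Einstein's equation: KE_max = hc/λ - φ

For λ₁ = 227.3 nm:
KE₁ = hc/λ₁ - φ = 5.4547 - 3.61 = 1.8447 eV

For λ₂ = 175.9 nm:
KE₂ = hc/λ₂ - φ = 7.0486 - 3.61 = 3.4386 eV

Change in KE:
ΔKE = KE₂ - KE₁ = 3.4386 - 1.8447 = 1.5939 eV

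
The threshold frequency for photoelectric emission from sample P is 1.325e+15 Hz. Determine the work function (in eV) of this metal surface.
5.48 eV

At the threshold frequency, photon energy equals work function:
φ = hf₀

Calculating:
φ = (6.626×10⁻³⁴ J·s)(1.325e+15 Hz)
φ = 5.48 eV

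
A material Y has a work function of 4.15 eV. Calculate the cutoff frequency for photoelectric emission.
1.0035e+15 Hz

The threshold frequency is when the photon energy equals the work function:
hf₀ = φ

Solving for f₀:
f₀ = φ/h = (4.15 eV × 1.602×10⁻¹⁹ J/eV) / (6.626×10⁻³⁴ J·s)
f₀ = 1.0035e+15 Hz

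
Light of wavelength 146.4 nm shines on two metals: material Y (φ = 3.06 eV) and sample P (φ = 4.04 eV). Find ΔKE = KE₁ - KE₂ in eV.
0.9800 eV

Using KE_max = hc/λ - φ for each metal:

Photon energy: E = hc/λ = 8.4689 eV

For material Y (φ₁ = 3.06 eV):
KE₁ = E - φ₁ = 8.4689 - 3.06 = 5.4089 eV

For sample P (φ₂ = 4.04 eV):
KE₂ = E - φ₂ = 8.4689 - 4.04 = 4.4289 eV

Difference:
ΔKE = KE₁ - KE₂ = 5.4089 - 4.4289 = 0.9800 eV

Note: The difference equals the difference in work functions: 4.04 - 3.06 = 0.98 eV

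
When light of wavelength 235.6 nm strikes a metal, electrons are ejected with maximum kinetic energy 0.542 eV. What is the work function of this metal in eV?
4.72 eV

From Einstein's photoelectric equation: KE_max = hf - φ = hc/λ - φ

Rearranging for φ:
φ = hc/λ - KE_max

Calculate photon energy:
E_photon = hc/λ = 5.2625 eV

Therefore:
φ = 5.2625 - 0.542 = 4.72 eV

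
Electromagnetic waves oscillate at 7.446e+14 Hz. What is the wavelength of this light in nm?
402.62 nm

Using the wave equation: c = fλ

Solving for wavelength:
λ = c/f = (3×10⁸ m/s) / (7.446e+14 Hz)
λ = 402.62 nm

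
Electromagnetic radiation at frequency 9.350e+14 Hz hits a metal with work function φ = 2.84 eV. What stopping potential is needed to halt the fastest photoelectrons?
1.0268 V

The stopping potential V_s satisfies: eV_s = KE_max

First, find KE_max using Einstein's equation:
E_photon = hf = (6.626×10⁻³⁴ J·s)(9.350e+14 Hz) = 3.8668 eV
KE_max = E_photon - φ = 3.8668 - 2.84 = 1.0268 eV

Since eV_s = KE_max:
V_s = KE_max/e = 1.0268 V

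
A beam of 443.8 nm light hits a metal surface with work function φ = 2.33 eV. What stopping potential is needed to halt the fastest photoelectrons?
0.4637 V

The stopping potential V_s satisfies: eV_s = KE_max

First, find KE_max using Einstein's equation:
E_photon = hc/λ = 2.7937 eV
KE_max = E_photon - φ = 2.7937 - 2.33 = 0.4637 eV

Since eV_s = KE_max:
V_s = KE_max/e = 0.4637 V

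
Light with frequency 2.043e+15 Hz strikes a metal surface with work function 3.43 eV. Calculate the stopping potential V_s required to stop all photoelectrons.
5.0192 V

The stopping potential V_s satisfies: eV_s = KE_max

First, find KE_max using Einstein's equation:
E_photon = hf = (6.626×10⁻³⁴ J·s)(2.043e+15 Hz) = 8.4492 eV
KE_max = E_photon - φ = 8.4492 - 3.43 = 5.0192 eV

Since eV_s = KE_max:
V_s = KE_max/e = 5.0192 V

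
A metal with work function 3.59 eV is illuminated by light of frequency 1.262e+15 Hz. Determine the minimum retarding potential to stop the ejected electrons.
1.6292 V

The stopping potential V_s satisfies: eV_s = KE_max

First, find KE_max using Einstein's equation:
E_photon = hf = (6.626×10⁻³⁴ J·s)(1.262e+15 Hz) = 5.2192 eV
KE_max = E_photon - φ = 5.2192 - 3.59 = 1.6292 eV

Since eV_s = KE_max:
V_s = KE_max/e = 1.6292 V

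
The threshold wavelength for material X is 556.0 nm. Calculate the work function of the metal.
2.23 eV

At the threshold wavelength, photon energy equals work function:
φ = hc/λ₀

Calculating:
φ = (6.626×10⁻³⁴ J·s)(3×10⁸ m/s) / (556.0×10⁻⁹ m)
φ = 2.23 eV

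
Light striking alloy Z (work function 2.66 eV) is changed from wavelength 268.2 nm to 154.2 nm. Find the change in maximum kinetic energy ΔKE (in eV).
3.4177 eV

Using Einstein's equation: KE_max = hc/λ - φ

For λ₁ = 268.2 nm:
KE₁ = hc/λ₁ - φ = 4.6228 - 2.66 = 1.9628 eV

For λ₂ = 154.2 nm:
KE₂ = hc/λ₂ - φ = 8.0405 - 2.66 = 5.3805 eV

Change in KE:
ΔKE = KE₂ - KE₁ = 5.3805 - 1.9628 = 3.4177 eV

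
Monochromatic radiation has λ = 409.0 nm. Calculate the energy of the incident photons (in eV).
3.0314 eV

Using E = hf = hc/λ:

E = hc/λ = (6.626×10⁻³⁴ J·s)(3×10⁸ m/s) / (409.0×10⁻⁹ m)
E = 3.0314 eV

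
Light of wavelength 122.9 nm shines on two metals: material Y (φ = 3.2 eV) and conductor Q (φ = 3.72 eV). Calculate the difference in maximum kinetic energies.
0.5200 eV

Using KE_max = hc/λ - φ for each metal:

Photon energy: E = hc/λ = 10.0882 eV

For material Y (φ₁ = 3.2 eV):
KE₁ = E - φ₁ = 10.0882 - 3.2 = 6.8882 eV

For conductor Q (φ₂ = 3.72 eV):
KE₂ = E - φ₂ = 10.0882 - 3.72 = 6.3682 eV

Difference:
ΔKE = KE₁ - KE₂ = 6.8882 - 6.3682 = 0.5200 eV

Note: The difference equals the difference in work functions: 3.72 - 3.2 = 0.52 eV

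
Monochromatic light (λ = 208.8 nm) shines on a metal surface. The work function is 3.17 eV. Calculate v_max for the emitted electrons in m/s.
9.8674e+05 m/s

First, find the maximum kinetic energy:
E_photon = hc/λ = 5.9379 eV
KE_max = E_photon - φ = 5.9379 - 3.17 = 2.7679 eV

Convert to Joules: KE_max = 2.7679 × 1.602×10⁻¹⁹ J = 4.4347e-19 J

Then use KE = ½mv² to find velocity:
v = √(2·KE/m) = √(2 × 4.4347e-19 J / 9.109e-31 kg)
v = 9.8674e+05 m/s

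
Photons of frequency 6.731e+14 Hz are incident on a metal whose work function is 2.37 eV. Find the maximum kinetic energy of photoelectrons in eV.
0.4137 eV

Using Einstein's photoelectric equation: KE_max = hf - φ

First, calculate the photon energy:
E_photon = hf = (6.626×10⁻³⁴ J·s)(6.731e+14 Hz)
E_photon = 2.7837 eV

Then, the maximum kinetic energy:
KE_max = E_photon - φ = 2.7837 eV - 2.37 eV = 0.4137 eV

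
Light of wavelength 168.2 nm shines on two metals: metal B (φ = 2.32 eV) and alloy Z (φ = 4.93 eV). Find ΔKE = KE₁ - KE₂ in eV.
2.6100 eV

Using KE_max = hc/λ - φ for each metal:

Photon energy: E = hc/λ = 7.3712 eV

For metal B (φ₁ = 2.32 eV):
KE₁ = E - φ₁ = 7.3712 - 2.32 = 5.0512 eV

For alloy Z (φ₂ = 4.93 eV):
KE₂ = E - φ₂ = 7.3712 - 4.93 = 2.4412 eV

Difference:
ΔKE = KE₁ - KE₂ = 5.0512 - 2.4412 = 2.6100 eV

Note: The difference equals the difference in work functions: 4.93 - 2.32 = 2.61 eV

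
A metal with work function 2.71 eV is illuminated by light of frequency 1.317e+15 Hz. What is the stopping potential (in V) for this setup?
2.7367 V

The stopping potential V_s satisfies: eV_s = KE_max

First, find KE_max using Einstein's equation:
E_photon = hf = (6.626×10⁻³⁴ J·s)(1.317e+15 Hz) = 5.4467 eV
KE_max = E_photon - φ = 5.4467 - 2.71 = 2.7367 eV

Since eV_s = KE_max:
V_s = KE_max/e = 2.7367 V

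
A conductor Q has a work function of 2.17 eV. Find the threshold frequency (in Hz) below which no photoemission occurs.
5.2470e+14 Hz

The threshold frequency is when the photon energy equals the work function:
hf₀ = φ

Solving for f₀:
f₀ = φ/h = (2.17 eV × 1.602×10⁻¹⁹ J/eV) / (6.626×10⁻³⁴ J·s)
f₀ = 5.2470e+14 Hz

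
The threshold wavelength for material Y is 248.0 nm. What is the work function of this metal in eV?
5.00 eV

At the threshold wavelength, photon energy equals work function:
φ = hc/λ₀

Calculating:
φ = (6.626×10⁻³⁴ J·s)(3×10⁸ m/s) / (248.0×10⁻⁹ m)
φ = 5.00 eV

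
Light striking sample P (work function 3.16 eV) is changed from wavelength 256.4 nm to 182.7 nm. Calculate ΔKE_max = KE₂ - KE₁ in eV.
1.9506 eV

Using Einstein's equation: KE_max = hc/λ - φ

For λ₁ = 256.4 nm:
KE₁ = hc/λ₁ - φ = 4.8356 - 3.16 = 1.6756 eV

For λ₂ = 182.7 nm:
KE₂ = hc/λ₂ - φ = 6.7862 - 3.16 = 3.6262 eV

Change in KE:
ΔKE = KE₂ - KE₁ = 3.6262 - 1.6756 = 1.9506 eV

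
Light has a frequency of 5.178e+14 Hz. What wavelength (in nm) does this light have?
578.97 nm

Using the wave equation: c = fλ

Solving for wavelength:
λ = c/f = (3×10⁸ m/s) / (5.178e+14 Hz)
λ = 578.97 nm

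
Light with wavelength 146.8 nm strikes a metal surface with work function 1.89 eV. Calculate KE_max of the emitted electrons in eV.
6.5558 eV

Using Einstein's photoelectric equation: KE_max = hf - φ = hc/λ - φ

First, calculate the photon energy:
E_photon = hc/λ = (6.626×10⁻³⁴ J·s)(3×10⁸ m/s) / (146.8×10⁻⁹ m)
E_photon = 8.4458 eV

Then, the maximum kinetic energy:
KE_max = E_photon - φ = 8.4458 eV - 1.89 eV = 6.5558 eV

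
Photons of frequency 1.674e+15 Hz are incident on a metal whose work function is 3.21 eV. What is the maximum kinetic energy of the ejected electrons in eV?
3.7131 eV

Using Einstein's photoelectric equation: KE_max = hf - φ

First, calculate the photon energy:
E_photon = hf = (6.626×10⁻³⁴ J·s)(1.674e+15 Hz)
E_photon = 6.9231 eV

Then, the maximum kinetic energy:
KE_max = E_photon - φ = 6.9231 eV - 3.21 eV = 3.7131 eV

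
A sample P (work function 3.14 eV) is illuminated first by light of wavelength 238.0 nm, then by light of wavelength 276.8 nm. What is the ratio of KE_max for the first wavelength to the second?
1.5453

Using Einstein's equation: KE_max = hc/λ - φ

For λ₁ = 238.0 nm:
E₁ = hc/λ₁ = 5.2094 eV
KE₁ = E₁ - φ = 5.2094 - 3.14 = 2.0694 eV

For λ₂ = 276.8 nm:
E₂ = hc/λ₂ = 4.4792 eV
KE₂ = E₂ - φ = 4.4792 - 3.14 = 1.3392 eV

Ratio: KE₁/KE₂ = 2.0694/1.3392 = 1.5453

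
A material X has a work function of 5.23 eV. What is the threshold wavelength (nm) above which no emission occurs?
237.06 nm

The threshold wavelength is when the photon energy equals the work function:
hc/λ₀ = φ

Solving for λ₀:
λ₀ = hc/φ = (6.626×10⁻³⁴ J·s)(3×10⁸ m/s) / (5.23 eV × 1.602×10⁻¹⁹ J/eV)
λ₀ = 237.06 nm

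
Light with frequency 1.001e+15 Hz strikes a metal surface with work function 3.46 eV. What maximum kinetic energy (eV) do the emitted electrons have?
0.6798 eV

Using Einstein's photoelectric equation: KE_max = hf - φ

First, calculate the photon energy:
E_photon = hf = (6.626×10⁻³⁴ J·s)(1.001e+15 Hz)
E_photon = 4.1398 eV

Then, the maximum kinetic energy:
KE_max = E_photon - φ = 4.1398 eV - 3.46 eV = 0.6798 eV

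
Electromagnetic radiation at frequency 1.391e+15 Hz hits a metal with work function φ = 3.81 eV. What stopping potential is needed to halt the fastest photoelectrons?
1.9427 V

The stopping potential V_s satisfies: eV_s = KE_max

First, find KE_max using Einstein's equation:
E_photon = hf = (6.626×10⁻³⁴ J·s)(1.391e+15 Hz) = 5.7527 eV
KE_max = E_photon - φ = 5.7527 - 3.81 = 1.9427 eV

Since eV_s = KE_max:
V_s = KE_max/e = 1.9427 V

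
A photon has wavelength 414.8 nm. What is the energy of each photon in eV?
2.9890 eV

Using E = hf = hc/λ:

E = hc/λ = (6.626×10⁻³⁴ J·s)(3×10⁸ m/s) / (414.8×10⁻⁹ m)
E = 2.9890 eV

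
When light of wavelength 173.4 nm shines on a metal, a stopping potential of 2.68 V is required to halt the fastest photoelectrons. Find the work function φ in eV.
4.47 eV

The stopping potential gives the maximum kinetic energy: KE_max = eV_s = 2.68 eV

From Einstein's photoelectric equation: KE_max = hc/λ - φ
Rearranging: φ = hc/λ - KE_max

Calculate photon energy:
E_photon = hc/λ = (6.626×10⁻³⁴ J·s)(3×10⁸ m/s) / (173.4×10⁻⁹ m) = 7.1502 eV

Therefore:
φ = 7.1502 - 2.68 = 4.47 eV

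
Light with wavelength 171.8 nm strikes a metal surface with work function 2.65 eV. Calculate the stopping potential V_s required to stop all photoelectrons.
4.5668 V

The stopping potential V_s satisfies: eV_s = KE_max

First, find KE_max using Einstein's equation:
E_photon = hc/λ = 7.2168 eV
KE_max = E_photon - φ = 7.2168 - 2.65 = 4.5668 eV

Since eV_s = KE_max:
V_s = KE_max/e = 4.5668 V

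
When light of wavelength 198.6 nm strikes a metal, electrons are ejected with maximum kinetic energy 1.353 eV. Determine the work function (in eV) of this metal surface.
4.89 eV

From Einstein's photoelectric equation: KE_max = hf - φ = hc/λ - φ

Rearranging for φ:
φ = hc/λ - KE_max

Calculate photon energy:
E_photon = hc/λ = 6.2429 eV

Therefore:
φ = 6.2429 - 1.353 = 4.89 eV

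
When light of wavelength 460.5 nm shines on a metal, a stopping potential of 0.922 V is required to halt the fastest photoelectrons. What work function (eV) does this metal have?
1.77 eV

The stopping potential gives the maximum kinetic energy: KE_max = eV_s = 0.922 eV

From Einstein's photoelectric equation: KE_max = hc/λ - φ
Rearranging: φ = hc/λ - KE_max

Calculate photon energy:
E_photon = hc/λ = (6.626×10⁻³⁴ J·s)(3×10⁸ m/s) / (460.5×10⁻⁹ m) = 2.6924 eV

Therefore:
φ = 2.6924 - 0.922 = 1.77 eV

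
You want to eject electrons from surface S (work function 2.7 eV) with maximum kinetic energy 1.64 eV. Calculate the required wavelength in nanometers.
285.68 nm

From Einstein's equation: KE_max = hc/λ - φ

Rearranging for λ:
hc/λ = KE_max + φ
λ = hc/(KE_max + φ)

Required photon energy:
E_photon = KE_max + φ = 1.64 + 2.7 = 4.34 eV

Required wavelength:
λ = hc/E_photon = (6.626×10⁻³⁴)(3×10⁸) / (4.34 × 1.602×10⁻¹⁹)
λ = 285.68 nm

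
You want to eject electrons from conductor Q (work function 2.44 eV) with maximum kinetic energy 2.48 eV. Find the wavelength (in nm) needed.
252.00 nm

From Einstein's equation: KE_max = hc/λ - φ

Rearranging for λ:
hc/λ = KE_max + φ
λ = hc/(KE_max + φ)

Required photon energy:
E_photon = KE_max + φ = 2.48 + 2.44 = 4.92 eV

Required wavelength:
λ = hc/E_photon = (6.626×10⁻³⁴)(3×10⁸) / (4.92 × 1.602×10⁻¹⁹)
λ = 252.00 nm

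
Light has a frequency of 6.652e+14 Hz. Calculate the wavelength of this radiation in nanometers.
450.68 nm

Using the wave equation: c = fλ

Solving for wavelength:
λ = c/f = (3×10⁸ m/s) / (6.652e+14 Hz)
λ = 450.68 nm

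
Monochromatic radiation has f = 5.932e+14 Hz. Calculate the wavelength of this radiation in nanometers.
505.38 nm

Using the wave equation: c = fλ

Solving for wavelength:
λ = c/f = (3×10⁸ m/s) / (5.932e+14 Hz)
λ = 505.38 nm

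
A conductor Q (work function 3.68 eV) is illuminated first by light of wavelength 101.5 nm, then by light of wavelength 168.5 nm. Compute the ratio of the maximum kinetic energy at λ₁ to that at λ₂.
2.3205

Using Einstein's equation: KE_max = hc/λ - φ

For λ₁ = 101.5 nm:
E₁ = hc/λ₁ = 12.2152 eV
KE₁ = E₁ - φ = 12.2152 - 3.68 = 8.5352 eV

For λ₂ = 168.5 nm:
E₂ = hc/λ₂ = 7.3581 eV
KE₂ = E₂ - φ = 7.3581 - 3.68 = 3.6781 eV

Ratio: KE₁/KE₂ = 8.5352/3.6781 = 2.3205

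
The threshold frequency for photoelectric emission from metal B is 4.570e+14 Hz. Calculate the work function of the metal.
1.89 eV

At the threshold frequency, photon energy equals work function:
φ = hf₀

Calculating:
φ = (6.626×10⁻³⁴ J·s)(4.570e+14 Hz)
φ = 1.89 eV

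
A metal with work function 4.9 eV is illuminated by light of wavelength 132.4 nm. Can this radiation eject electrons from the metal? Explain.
Yes

For photoemission, the photon energy must exceed the work function.

Photon energy: E = hc/λ = 9.3644 eV
Work function: φ = 4.9 eV

Since E_photon (9.3644 eV) > φ (4.9 eV), photoemission WILL occur.
The threshold wavelength is λ₀ = hc/φ = 253.0 nm.
Since 132.4 nm < 253.0 nm, the light has sufficient energy.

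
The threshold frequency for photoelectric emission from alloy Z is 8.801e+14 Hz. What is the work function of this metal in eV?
3.64 eV

At the threshold frequency, photon energy equals work function:
φ = hf₀

Calculating:
φ = (6.626×10⁻³⁴ J·s)(8.801e+14 Hz)
φ = 3.64 eV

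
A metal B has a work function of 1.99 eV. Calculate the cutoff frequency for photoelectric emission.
4.8118e+14 Hz

The threshold frequency is when the photon energy equals the work function:
hf₀ = φ

Solving for f₀:
f₀ = φ/h = (1.99 eV × 1.602×10⁻¹⁹ J/eV) / (6.626×10⁻³⁴ J·s)
f₀ = 4.8118e+14 Hz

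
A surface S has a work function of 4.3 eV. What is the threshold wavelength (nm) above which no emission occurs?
288.34 nm

The threshold wavelength is when the photon energy equals the work function:
hc/λ₀ = φ

Solving for λ₀:
λ₀ = hc/φ = (6.626×10⁻³⁴ J·s)(3×10⁸ m/s) / (4.3 eV × 1.602×10⁻¹⁹ J/eV)
λ₀ = 288.34 nm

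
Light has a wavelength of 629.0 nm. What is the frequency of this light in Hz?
4.7662e+14 Hz

Using the wave equation: c = fλ

Solving for frequency:
f = c/λ = (3×10⁸ m/s) / (629.0×10⁻⁹ m)
f = 4.7662e+14 Hz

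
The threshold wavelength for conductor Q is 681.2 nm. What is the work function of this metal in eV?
1.82 eV

At the threshold wavelength, photon energy equals work function:
φ = hc/λ₀

Calculating:
φ = (6.626×10⁻³⁴ J·s)(3×10⁸ m/s) / (681.2×10⁻⁹ m)
φ = 1.82 eV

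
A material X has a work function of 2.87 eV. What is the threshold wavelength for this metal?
432.00 nm

The threshold wavelength is when the photon energy equals the work function:
hc/λ₀ = φ

Solving for λ₀:
λ₀ = hc/φ = (6.626×10⁻³⁴ J·s)(3×10⁸ m/s) / (2.87 eV × 1.602×10⁻¹⁹ J/eV)
λ₀ = 432.00 nm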